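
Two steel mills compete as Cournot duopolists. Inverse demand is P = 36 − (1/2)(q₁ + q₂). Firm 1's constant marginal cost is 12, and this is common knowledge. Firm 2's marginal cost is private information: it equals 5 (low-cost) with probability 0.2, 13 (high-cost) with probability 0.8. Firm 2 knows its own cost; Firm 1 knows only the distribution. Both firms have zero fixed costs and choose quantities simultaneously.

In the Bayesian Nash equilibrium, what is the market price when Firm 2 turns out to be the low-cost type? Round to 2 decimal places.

16.60

Type-c best response for Firm 2: q₂(c) = (36 − c) − q₁/2.
Firm 1 maximizes expected profit; its first-order condition is 36 − q₁ − (1/2)E[q₂] − 12 = 0.
Substituting E[q₂] and solving: E[c₂] = 11.4, so q₁ = (36 − 2·12 + 11.4)/(3/2) = 15.6.
q₂(low-cost) = 23.2, so P = 36 − (1/2)·(15.6 + 23.2) = 16.6.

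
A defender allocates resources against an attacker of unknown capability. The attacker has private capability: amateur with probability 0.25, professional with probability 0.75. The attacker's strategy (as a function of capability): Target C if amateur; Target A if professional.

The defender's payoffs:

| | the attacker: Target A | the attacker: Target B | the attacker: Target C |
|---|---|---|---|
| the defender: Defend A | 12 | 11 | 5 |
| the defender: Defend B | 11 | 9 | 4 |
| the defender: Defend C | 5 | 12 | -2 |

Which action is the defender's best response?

Defend A

E[Defend A] = 0.25·(5) + 0.75·(12) = 10.25
E[Defend B] = 0.25·(4) + 0.75·(11) = 9.25
E[Defend C] = 0.25·(-2) + 0.75·(5) = 3.25
Best response: Defend A (10.25 is the largest).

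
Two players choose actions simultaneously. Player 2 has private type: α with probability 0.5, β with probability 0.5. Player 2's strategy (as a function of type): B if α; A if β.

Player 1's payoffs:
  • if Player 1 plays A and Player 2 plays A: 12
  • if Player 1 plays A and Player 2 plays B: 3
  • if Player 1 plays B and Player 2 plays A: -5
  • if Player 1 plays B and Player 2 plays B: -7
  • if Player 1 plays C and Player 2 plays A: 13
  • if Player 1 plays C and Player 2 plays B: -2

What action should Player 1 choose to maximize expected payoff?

A

E[A] = 0.5·(3) + 0.5·(12) = 7.5
E[B] = 0.5·(-7) + 0.5·(-5) = -6
E[C] = 0.5·(-2) + 0.5·(13) = 5.5
Best response: A (7.5 is the largest).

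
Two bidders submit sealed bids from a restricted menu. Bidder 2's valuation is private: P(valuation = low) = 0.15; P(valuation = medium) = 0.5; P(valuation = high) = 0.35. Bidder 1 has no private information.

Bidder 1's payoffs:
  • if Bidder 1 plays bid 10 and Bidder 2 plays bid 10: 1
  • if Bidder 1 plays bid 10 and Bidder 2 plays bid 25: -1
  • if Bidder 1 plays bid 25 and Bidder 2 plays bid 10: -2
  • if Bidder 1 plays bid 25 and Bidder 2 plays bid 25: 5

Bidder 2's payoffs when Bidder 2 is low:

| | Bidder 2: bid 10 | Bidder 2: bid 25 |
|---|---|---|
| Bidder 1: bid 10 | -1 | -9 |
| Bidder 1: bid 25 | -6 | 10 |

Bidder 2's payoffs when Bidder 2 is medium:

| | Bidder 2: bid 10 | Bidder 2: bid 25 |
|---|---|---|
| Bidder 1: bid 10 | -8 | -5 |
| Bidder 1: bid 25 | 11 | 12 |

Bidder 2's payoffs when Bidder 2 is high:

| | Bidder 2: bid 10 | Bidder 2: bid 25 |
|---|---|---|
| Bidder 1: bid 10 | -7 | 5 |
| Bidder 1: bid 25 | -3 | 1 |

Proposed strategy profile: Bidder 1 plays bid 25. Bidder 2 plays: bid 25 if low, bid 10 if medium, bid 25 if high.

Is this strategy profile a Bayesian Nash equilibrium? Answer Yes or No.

No

A profile is a BNE iff every type of every player is best-responding given beliefs about the other side.
Bidder 1 plays bid 25: E[bid 25] = 0.15·(5) + 0.5·(-2) + 0.35·(5) = 1.5; E[bid 10] = 0. Best-responding. ✓
Bidder 2 (valuation low), facing bid 25: bid 10 gives -6, bid 25 gives 10. Proposed bid 25 is best. ✓
Bidder 2 (valuation medium), facing bid 25: bid 10 gives 11, bid 25 gives 12. Proposed bid 10 is not best — profitable deviation exists. ✗
Bidder 2 (valuation high), facing bid 25: bid 10 gives -3, bid 25 gives 1. Proposed bid 25 is best. ✓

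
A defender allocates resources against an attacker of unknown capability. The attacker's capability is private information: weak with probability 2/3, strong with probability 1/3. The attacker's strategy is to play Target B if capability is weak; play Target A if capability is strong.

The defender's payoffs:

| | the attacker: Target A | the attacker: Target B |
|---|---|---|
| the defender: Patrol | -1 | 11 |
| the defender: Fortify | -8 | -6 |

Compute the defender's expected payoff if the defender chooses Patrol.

7

E[Patrol] = 2/3·11 + 1/3·(-1) = 22/3 + (-1/3) = 7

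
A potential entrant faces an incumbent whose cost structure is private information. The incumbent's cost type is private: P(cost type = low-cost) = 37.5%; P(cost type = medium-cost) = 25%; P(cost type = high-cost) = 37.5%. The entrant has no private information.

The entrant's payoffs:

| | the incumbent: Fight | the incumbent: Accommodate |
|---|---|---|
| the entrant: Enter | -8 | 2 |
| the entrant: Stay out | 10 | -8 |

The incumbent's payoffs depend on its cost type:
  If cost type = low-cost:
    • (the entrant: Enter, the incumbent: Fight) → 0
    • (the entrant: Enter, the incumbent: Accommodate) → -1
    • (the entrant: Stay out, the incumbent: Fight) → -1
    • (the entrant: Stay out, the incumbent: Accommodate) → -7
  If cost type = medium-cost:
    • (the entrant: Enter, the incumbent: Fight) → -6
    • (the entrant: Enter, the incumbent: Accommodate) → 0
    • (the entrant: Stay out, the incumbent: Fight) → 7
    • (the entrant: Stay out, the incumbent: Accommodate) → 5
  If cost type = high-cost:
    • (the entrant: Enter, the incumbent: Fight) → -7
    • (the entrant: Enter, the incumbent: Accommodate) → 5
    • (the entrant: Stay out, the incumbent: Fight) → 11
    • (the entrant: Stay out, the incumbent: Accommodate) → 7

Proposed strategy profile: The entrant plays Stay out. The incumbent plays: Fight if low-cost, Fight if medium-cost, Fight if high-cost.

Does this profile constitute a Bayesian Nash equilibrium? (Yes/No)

The entrant plays Stay out: E[Stay out] = 0.375·(10) + 0.25·(10) + 0.375·(10) = 10; E[Enter] = -8. Best-responding. ✓
The incumbent (cost type low-cost), facing Stay out: Fight gives -1, Accommodate gives -7. Proposed Fight is best. ✓
The incumbent (cost type medium-cost), facing Stay out: Fight gives 7, Accommodate gives 5. Proposed Fight is best. ✓
The incumbent (cost type high-cost), facing Stay out: Fight gives 11, Accommodate gives 7. Proposed Fight is best. ✓

Yes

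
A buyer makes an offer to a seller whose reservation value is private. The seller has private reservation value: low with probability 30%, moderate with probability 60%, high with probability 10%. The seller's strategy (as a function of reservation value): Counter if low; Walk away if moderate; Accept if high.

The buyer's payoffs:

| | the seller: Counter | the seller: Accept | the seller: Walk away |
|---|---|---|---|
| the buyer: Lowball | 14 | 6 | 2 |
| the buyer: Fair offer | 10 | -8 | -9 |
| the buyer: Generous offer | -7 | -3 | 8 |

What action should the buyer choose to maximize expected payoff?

E[Lowball] = 0.3·(14) + 0.6·(2) + 0.1·(6) = 6
E[Fair offer] = 0.3·(10) + 0.6·(-9) + 0.1·(-8) = -3.2
E[Generous offer] = 0.3·(-7) + 0.6·(8) + 0.1·(-3) = 2.4
Best response: Lowball (6 is the largest).

Lowball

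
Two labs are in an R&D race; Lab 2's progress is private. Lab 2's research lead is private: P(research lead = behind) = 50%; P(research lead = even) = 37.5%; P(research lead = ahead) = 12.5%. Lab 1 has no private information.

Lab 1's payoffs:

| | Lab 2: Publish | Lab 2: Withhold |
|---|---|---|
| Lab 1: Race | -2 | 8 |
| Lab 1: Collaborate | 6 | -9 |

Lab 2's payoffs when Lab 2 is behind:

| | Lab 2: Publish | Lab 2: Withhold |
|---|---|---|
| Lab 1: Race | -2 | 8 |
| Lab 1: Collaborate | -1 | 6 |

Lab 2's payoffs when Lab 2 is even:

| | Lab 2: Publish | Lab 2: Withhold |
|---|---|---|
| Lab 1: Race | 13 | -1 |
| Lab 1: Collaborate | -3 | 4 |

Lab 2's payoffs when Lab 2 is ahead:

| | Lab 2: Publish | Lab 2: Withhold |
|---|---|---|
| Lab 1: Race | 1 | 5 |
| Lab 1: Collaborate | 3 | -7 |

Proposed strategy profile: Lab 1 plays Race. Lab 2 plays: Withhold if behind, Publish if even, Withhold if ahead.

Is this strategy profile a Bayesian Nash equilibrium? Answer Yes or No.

Lab 1 plays Race: E[Race] = 0.5·(8) + 0.375·(-2) + 0.125·(8) = 4.25; E[Collaborate] = -3.375. Best-responding. ✓
Lab 2 (research lead behind), facing Race: Publish gives -2, Withhold gives 8. Proposed Withhold is best. ✓
Lab 2 (research lead even), facing Race: Publish gives 13, Withhold gives -1. Proposed Publish is best. ✓
Lab 2 (research lead ahead), facing Race: Publish gives 1, Withhold gives 5. Proposed Withhold is best. ✓

Yes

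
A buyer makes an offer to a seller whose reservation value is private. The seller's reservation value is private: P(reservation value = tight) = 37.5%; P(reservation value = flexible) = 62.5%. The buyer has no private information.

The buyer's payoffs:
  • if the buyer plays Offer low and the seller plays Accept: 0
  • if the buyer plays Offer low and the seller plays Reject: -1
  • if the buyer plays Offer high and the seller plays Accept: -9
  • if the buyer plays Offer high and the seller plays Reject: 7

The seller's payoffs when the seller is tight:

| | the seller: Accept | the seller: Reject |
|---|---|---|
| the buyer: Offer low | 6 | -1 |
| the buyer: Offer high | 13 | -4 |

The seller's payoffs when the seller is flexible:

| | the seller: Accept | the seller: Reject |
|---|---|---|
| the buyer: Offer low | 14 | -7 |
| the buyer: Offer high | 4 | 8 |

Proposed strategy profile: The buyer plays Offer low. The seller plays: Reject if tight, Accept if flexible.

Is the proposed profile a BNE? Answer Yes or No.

A profile is a BNE iff every type of every player is best-responding given beliefs about the other side.
The buyer plays Offer low: E[Offer low] = 0.375·(-1) + 0.625·(0) = -0.375; E[Offer high] = -3. Best-responding. ✓
The seller (reservation value tight), facing Offer low: Accept gives 6, Reject gives -1. Proposed Reject is not best — profitable deviation exists. ✗
The seller (reservation value flexible), facing Offer low: Accept gives 14, Reject gives -7. Proposed Accept is best. ✓

No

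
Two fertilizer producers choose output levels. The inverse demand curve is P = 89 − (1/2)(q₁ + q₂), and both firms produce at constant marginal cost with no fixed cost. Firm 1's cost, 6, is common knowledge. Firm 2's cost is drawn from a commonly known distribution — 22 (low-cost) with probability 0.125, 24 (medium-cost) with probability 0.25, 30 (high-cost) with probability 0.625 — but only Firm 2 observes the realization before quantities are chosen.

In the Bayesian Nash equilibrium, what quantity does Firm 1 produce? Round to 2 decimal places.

Type-c best response for Firm 2: q₂(c) = (89 − c) − q₁/2.
Firm 1 maximizes expected profit; its first-order condition is 89 − q₁ − (1/2)E[q₂] − 6 = 0.
Substituting E[q₂] and solving: E[c₂] = 27.5, so q₁ = (89 − 2·6 + 27.5)/(3/2) = 69.6667.

69.67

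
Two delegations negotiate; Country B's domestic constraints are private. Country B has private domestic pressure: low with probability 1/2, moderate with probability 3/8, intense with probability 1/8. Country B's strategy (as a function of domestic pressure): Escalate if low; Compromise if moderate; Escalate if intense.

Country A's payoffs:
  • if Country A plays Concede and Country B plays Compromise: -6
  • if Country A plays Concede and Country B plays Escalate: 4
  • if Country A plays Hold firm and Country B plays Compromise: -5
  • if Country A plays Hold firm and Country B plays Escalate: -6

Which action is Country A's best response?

Concede

E[Concede] = 1/2·(4) + 3/8·(-6) + 1/8·(4) = 1/4
E[Hold firm] = 1/2·(-6) + 3/8·(-5) + 1/8·(-6) = -45/8
Best response: Concede (1/4 is the largest).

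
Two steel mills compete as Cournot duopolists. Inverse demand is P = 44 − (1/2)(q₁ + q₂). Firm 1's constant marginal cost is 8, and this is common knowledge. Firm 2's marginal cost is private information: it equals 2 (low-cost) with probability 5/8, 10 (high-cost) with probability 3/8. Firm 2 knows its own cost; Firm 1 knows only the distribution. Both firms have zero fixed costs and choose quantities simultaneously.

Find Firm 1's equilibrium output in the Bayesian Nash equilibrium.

22

Each type of Firm 2 best-responds to q₁; Firm 1 best-responds to the expected q₂ over Firm 2's types.
Firm 2 with cost c maximizes (44 − (1/2)(q₁+q₂) − c)·q₂, giving q₂(c) = (44 − c − (1/2)q₁).
E[c₂] = 5/8·2 + 3/8·10 = 5
Firm 1's FOC against E[q₂] yields q₁ = (44 − 2·8 + E[c₂])/(3/2) = (44 − 16 + 5)/(3/2) = 22.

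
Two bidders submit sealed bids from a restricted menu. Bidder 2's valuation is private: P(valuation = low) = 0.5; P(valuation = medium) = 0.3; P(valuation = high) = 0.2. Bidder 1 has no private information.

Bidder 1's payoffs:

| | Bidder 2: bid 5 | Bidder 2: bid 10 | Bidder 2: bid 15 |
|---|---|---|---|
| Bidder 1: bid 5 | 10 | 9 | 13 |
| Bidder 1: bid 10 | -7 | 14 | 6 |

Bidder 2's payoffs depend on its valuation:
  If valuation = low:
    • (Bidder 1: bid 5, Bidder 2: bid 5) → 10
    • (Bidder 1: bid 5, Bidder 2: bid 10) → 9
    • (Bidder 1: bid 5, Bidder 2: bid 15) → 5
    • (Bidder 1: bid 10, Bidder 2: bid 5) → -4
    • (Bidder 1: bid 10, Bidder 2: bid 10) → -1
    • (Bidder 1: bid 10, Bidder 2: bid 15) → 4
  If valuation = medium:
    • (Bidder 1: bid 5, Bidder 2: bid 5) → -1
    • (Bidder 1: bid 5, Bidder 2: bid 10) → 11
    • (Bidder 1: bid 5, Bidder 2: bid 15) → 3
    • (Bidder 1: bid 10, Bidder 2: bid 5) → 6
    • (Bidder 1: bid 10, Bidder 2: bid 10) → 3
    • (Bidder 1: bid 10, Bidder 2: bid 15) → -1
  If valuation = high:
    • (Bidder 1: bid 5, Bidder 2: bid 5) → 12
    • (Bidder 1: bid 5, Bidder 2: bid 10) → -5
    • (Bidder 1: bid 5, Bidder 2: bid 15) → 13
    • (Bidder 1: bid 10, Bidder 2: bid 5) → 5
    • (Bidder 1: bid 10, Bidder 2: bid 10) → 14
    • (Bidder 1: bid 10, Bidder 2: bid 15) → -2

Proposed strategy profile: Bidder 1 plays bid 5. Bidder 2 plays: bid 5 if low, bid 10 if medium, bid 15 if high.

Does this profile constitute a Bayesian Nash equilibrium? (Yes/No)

Bidder 1 plays bid 5: E[bid 5] = 0.5·(10) + 0.3·(9) + 0.2·(13) = 10.3; E[bid 10] = 1.9. Best-responding. ✓
Bidder 2 (valuation low), facing bid 5: bid 5 gives 10, bid 10 gives 9, bid 15 gives 5. Proposed bid 5 is best. ✓
Bidder 2 (valuation medium), facing bid 5: bid 5 gives -1, bid 10 gives 11, bid 15 gives 3. Proposed bid 10 is best. ✓
Bidder 2 (valuation high), facing bid 5: bid 5 gives 12, bid 10 gives -5, bid 15 gives 13. Proposed bid 15 is best. ✓

Yes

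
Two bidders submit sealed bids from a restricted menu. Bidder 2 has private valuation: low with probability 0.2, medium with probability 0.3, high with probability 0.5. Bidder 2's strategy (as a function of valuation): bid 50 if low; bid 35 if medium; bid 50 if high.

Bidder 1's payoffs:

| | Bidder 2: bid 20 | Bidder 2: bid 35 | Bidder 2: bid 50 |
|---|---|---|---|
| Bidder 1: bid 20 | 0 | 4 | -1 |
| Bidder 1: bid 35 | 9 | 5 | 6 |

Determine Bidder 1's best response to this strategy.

bid 35

E[bid 20] = 0.2·(-1) + 0.3·(4) + 0.5·(-1) = 0.5
E[bid 35] = 0.2·(6) + 0.3·(5) + 0.5·(6) = 5.7
Best response: bid 35 (5.7 is the largest).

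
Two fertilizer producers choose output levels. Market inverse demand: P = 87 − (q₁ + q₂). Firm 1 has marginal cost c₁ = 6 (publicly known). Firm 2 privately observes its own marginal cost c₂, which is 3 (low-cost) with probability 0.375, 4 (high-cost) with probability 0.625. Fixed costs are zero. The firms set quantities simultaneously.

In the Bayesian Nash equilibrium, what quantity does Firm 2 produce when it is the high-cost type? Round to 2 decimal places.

Type-c best response for Firm 2: q₂(c) = (87 − c)/2 − q₁/2.
Firm 1 maximizes expected profit; its first-order condition is 87 − 2q₁ − E[q₂] − 6 = 0.
Substituting E[q₂] and solving: E[c₂] = 3.625, so q₁ = (87 − 2·6 + 3.625)/3 = 26.2083.
q₂(high-cost) = (87 − 4 − 26.2083)/2 = 28.3958.

28.40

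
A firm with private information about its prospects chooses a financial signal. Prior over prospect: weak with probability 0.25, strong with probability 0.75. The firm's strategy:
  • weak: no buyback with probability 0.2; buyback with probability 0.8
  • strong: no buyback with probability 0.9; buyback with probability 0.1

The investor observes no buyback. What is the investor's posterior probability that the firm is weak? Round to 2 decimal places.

P(no buyback) = 0.25·0.2 + 0.75·0.9 = 0.725
P(weak | no buyback) = (0.25·0.2) / 0.725 = 0.05 / 0.725 = 0.0689655

0.07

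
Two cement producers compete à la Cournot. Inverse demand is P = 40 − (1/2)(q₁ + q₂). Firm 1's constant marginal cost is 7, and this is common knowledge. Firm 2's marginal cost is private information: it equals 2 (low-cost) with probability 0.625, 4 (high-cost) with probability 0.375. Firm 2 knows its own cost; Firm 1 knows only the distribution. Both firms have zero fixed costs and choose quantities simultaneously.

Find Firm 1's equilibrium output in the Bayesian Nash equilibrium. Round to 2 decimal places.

19.17

Each type of Firm 2 best-responds to q₁; Firm 1 best-responds to the expected q₂ over Firm 2's types.
Firm 2 with cost c maximizes (40 − (1/2)(q₁+q₂) − c)·q₂, giving q₂(c) = (40 − c − (1/2)q₁).
E[c₂] = 0.625·2 + 0.375·4 = 2.75
Firm 1's FOC against E[q₂] yields q₁ = (40 − 2·7 + E[c₂])/(3/2) = (40 − 14 + 2.75)/(3/2) = 19.1667.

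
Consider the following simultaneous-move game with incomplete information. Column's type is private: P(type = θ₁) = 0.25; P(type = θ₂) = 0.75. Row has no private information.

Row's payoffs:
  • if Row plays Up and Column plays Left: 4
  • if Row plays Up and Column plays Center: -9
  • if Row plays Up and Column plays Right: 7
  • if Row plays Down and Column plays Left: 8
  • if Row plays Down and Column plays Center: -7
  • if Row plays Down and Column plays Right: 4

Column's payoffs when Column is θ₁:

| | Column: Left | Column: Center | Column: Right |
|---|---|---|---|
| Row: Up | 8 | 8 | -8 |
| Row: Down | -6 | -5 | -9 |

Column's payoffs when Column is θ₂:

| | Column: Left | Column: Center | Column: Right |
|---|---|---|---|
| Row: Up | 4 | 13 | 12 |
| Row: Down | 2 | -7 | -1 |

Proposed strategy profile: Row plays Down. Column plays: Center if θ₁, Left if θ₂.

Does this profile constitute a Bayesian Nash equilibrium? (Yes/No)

Yes

Row plays Down: E[Down] = 0.25·(-7) + 0.75·(8) = 4.25; E[Up] = 0.75. Best-responding. ✓
Column (type θ₁), facing Down: Left gives -6, Center gives -5, Right gives -9. Proposed Center is best. ✓
Column (type θ₂), facing Down: Left gives 2, Center gives -7, Right gives -1. Proposed Left is best. ✓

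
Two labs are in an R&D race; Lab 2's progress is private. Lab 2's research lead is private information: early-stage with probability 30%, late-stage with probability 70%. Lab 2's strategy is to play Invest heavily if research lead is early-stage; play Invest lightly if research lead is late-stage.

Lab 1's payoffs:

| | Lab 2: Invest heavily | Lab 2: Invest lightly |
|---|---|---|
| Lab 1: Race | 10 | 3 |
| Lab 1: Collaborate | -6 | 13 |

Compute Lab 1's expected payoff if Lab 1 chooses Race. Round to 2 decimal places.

Take the expectation over Lab 2's research lead, weighting each type's action by its prior probability.
E[Race] = 0.3·10 + 0.7·3 = 3 + 2.1 = 5.1

5.10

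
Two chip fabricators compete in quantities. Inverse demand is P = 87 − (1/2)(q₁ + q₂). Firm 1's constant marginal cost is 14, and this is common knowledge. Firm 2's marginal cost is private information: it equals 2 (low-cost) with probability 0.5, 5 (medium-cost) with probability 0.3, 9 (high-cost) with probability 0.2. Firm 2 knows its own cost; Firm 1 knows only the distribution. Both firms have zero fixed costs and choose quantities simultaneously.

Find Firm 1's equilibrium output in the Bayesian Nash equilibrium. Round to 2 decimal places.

42.20

Each type of Firm 2 best-responds to q₁; Firm 1 best-responds to the expected q₂ over Firm 2's types.
Firm 2 with cost c maximizes (87 − (1/2)(q₁+q₂) − c)·q₂, giving q₂(c) = (87 − c − (1/2)q₁).
E[c₂] = 0.5·2 + 0.3·5 + 0.2·9 = 4.3
Firm 1's FOC against E[q₂] yields q₁ = (87 − 2·14 + E[c₂])/(3/2) = (87 − 28 + 4.3)/(3/2) = 42.2.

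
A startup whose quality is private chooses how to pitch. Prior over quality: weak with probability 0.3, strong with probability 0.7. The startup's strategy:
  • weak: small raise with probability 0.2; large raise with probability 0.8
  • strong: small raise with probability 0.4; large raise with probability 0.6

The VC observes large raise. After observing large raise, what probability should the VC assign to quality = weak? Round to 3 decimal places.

0.364

Apply Bayes' rule using the sender's strategy as the likelihood.
P(large raise) = 0.3·0.8 + 0.7·0.6 = 0.66
P(weak | large raise) = (0.3·0.8) / 0.66 = 0.24 / 0.66 = 0.363636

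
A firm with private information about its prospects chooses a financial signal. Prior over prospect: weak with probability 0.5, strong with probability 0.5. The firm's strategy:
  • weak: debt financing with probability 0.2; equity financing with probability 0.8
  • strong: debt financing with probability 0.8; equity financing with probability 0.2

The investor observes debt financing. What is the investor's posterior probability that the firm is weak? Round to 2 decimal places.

0.20

P(debt financing) = 0.5·0.2 + 0.5·0.8 = 0.5
P(weak | debt financing) = (0.5·0.2) / 0.5 = 0.1 / 0.5 = 0.2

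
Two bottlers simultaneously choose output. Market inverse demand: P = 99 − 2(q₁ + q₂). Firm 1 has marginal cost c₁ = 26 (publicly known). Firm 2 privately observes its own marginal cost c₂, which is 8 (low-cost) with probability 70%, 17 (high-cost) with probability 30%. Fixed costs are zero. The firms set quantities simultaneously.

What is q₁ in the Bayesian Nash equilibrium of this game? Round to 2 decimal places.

Firm 2 with cost c maximizes (99 − 2(q₁+q₂) − c)·q₂, giving q₂(c) = (99 − c − 2q₁)/4.
E[c₂] = 0.7·8 + 0.3·17 = 10.7
Firm 1's FOC against E[q₂] yields q₁ = (99 − 2·26 + E[c₂])/6 = (99 − 52 + 10.7)/6 = 9.61667.

9.62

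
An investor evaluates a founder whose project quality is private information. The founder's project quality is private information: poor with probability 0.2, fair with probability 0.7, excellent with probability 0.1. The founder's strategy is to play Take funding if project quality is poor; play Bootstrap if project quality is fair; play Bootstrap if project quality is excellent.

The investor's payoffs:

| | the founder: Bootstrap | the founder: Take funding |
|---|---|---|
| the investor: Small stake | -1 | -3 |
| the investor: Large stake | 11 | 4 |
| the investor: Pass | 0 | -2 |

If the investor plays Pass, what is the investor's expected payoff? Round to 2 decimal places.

-0.40

E[Pass] = 0.2·(-2) + 0.7·0 + 0.1·0 = (-0.4) + 0 + 0 = -0.4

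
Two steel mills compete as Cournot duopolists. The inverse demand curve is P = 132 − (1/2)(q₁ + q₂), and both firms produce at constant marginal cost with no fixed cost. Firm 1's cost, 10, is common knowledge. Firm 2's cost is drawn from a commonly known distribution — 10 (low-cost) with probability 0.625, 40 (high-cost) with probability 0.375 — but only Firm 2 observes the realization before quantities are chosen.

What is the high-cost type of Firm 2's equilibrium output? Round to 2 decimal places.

47.58

Type-c best response for Firm 2: q₂(c) = (132 − c) − q₁/2.
Firm 1 maximizes expected profit; its first-order condition is 132 − q₁ − (1/2)E[q₂] − 10 = 0.
Substituting E[q₂] and solving: E[c₂] = 21.25, so q₁ = (132 − 2·10 + 21.25)/(3/2) = 88.8333.
q₂(high-cost) = (132 − 40 − (1/2)·88.8333) = 47.5833.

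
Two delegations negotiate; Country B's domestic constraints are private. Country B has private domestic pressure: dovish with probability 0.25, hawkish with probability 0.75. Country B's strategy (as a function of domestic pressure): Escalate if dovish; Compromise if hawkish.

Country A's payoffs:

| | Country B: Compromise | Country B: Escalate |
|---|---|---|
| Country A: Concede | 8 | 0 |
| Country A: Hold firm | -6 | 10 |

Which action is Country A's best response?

Compute Country A's expected payoff for each action, taking the expectation over Country B's type.
E[Concede] = 0.25·(0) + 0.75·(8) = 6
E[Hold firm] = 0.25·(10) + 0.75·(-6) = -2
Best response: Concede (6 is the largest).

Concede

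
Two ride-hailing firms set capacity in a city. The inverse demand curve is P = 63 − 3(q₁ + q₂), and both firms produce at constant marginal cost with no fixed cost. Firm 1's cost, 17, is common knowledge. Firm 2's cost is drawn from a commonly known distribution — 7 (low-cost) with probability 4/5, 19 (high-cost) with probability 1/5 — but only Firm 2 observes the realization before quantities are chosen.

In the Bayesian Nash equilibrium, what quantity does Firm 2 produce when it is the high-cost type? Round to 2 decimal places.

Firm 2 with cost c maximizes (63 − 3(q₁+q₂) − c)·q₂, giving q₂(c) = (63 − c − 3q₁)/6.
E[c₂] = 4/5·7 + 1/5·19 = 9.4
Firm 1's FOC against E[q₂] yields q₁ = (63 − 2·17 + E[c₂])/9 = (63 − 34 + 9.4)/9 = 4.26667.
q₂(high-cost) = (63 − 19 − 3·4.26667)/6 = 5.2.

5.20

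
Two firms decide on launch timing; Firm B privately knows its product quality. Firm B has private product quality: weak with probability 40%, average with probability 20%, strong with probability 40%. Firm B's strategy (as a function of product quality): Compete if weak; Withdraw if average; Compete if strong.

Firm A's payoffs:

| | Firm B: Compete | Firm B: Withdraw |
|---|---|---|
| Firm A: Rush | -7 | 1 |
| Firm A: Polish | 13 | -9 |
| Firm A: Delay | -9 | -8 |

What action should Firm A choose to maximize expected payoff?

E[Rush] = 0.4·(-7) + 0.2·(1) + 0.4·(-7) = -5.4
E[Polish] = 0.4·(13) + 0.2·(-9) + 0.4·(13) = 8.6
E[Delay] = 0.4·(-9) + 0.2·(-8) + 0.4·(-9) = -8.8
Best response: Polish (8.6 is the largest).

Polish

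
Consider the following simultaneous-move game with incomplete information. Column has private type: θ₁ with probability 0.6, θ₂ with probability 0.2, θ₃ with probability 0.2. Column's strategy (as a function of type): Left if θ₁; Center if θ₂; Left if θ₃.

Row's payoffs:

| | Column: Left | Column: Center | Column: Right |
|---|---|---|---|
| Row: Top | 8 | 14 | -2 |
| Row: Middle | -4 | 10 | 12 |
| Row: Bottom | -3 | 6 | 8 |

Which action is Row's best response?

E[Top] = 0.6·(8) + 0.2·(14) + 0.2·(8) = 9.2
E[Middle] = 0.6·(-4) + 0.2·(10) + 0.2·(-4) = -1.2
E[Bottom] = 0.6·(-3) + 0.2·(6) + 0.2·(-3) = -1.2
Best response: Top (9.2 is the largest).

Top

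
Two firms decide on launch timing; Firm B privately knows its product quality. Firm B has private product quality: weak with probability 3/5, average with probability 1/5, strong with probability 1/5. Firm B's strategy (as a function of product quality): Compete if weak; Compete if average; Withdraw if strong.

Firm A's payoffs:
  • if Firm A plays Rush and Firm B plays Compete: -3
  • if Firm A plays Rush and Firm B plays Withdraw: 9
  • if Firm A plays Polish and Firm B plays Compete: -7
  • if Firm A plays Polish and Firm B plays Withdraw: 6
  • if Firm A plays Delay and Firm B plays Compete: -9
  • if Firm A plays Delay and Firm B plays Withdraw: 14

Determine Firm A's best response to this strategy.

E[Rush] = 3/5·(-3) + 1/5·(-3) + 1/5·(9) = -3/5
E[Polish] = 3/5·(-7) + 1/5·(-7) + 1/5·(6) = -22/5
E[Delay] = 3/5·(-9) + 1/5·(-9) + 1/5·(14) = -22/5
Best response: Rush (-3/5 is the largest).

Rush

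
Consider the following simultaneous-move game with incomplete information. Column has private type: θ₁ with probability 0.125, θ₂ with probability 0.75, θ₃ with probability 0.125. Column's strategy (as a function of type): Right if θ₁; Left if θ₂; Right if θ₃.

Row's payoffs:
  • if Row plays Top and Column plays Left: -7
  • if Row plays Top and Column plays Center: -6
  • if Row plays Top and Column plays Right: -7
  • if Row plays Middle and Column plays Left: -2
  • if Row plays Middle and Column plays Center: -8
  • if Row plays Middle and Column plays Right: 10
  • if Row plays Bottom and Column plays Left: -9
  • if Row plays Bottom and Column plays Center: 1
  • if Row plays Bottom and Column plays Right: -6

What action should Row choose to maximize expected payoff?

Middle

E[Top] = 0.125·(-7) + 0.75·(-7) + 0.125·(-7) = -7
E[Middle] = 0.125·(10) + 0.75·(-2) + 0.125·(10) = 1
E[Bottom] = 0.125·(-6) + 0.75·(-9) + 0.125·(-6) = -8.25
Best response: Middle (1 is the largest).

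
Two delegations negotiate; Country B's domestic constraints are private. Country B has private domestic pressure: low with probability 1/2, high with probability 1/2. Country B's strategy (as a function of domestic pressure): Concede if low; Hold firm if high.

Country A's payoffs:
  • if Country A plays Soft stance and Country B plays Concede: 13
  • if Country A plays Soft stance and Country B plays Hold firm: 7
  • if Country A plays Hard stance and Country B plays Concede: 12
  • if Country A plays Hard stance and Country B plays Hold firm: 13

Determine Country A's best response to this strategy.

Compute Country A's expected payoff for each action, taking the expectation over Country B's type.
E[Soft stance] = 1/2·(13) + 1/2·(7) = 10
E[Hard stance] = 1/2·(12) + 1/2·(13) = 25/2
Best response: Hard stance (25/2 is the largest).

Hard stance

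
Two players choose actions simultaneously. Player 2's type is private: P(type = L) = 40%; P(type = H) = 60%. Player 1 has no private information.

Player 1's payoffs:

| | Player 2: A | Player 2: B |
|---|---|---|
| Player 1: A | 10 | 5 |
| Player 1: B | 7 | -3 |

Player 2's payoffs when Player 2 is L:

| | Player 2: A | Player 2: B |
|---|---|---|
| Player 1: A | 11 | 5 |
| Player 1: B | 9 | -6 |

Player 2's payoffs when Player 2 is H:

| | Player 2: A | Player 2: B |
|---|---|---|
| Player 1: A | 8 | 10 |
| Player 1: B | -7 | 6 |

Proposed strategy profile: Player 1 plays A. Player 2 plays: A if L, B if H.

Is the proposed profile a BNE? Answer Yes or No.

Player 1 plays A: E[A] = 0.4·(10) + 0.6·(5) = 7; E[B] = 1. Best-responding. ✓
Player 2 (type L), facing A: A gives 11, B gives 5. Proposed A is best. ✓
Player 2 (type H), facing A: A gives 8, B gives 10. Proposed B is best. ✓

Yes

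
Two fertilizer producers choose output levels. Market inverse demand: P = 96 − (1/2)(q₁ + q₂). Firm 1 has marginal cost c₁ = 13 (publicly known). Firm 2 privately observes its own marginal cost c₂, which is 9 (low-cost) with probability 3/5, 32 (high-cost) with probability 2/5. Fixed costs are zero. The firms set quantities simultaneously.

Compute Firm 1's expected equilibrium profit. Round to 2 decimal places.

Firm 2 with cost c maximizes (96 − (1/2)(q₁+q₂) − c)·q₂, giving q₂(c) = (96 − c − (1/2)q₁).
E[c₂] = 3/5·9 + 2/5·32 = 18.2
Firm 1's FOC against E[q₂] yields q₁ = (96 − 2·13 + E[c₂])/(3/2) = (96 − 26 + 18.2)/(3/2) = 58.8.
E[P] = 96 − (1/2)·(q₁ + E[q₂]) = 42.4; Firm 1's expected profit = (E[P] − 13)·q₁ = (42.4 − 13)·58.8 = 1728.72.

1728.72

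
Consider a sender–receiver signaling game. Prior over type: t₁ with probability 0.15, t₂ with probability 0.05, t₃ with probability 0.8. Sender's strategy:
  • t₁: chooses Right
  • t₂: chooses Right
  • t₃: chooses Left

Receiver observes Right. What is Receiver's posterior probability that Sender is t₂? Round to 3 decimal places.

0.250

Apply Bayes' rule using the sender's strategy as the likelihood.
P(Right) = 0.15·1 + 0.05·1 + 0.8·0 = 0.2
P(t₂ | Right) = (0.05·1) / 0.2 = 0.05 / 0.2 = 0.25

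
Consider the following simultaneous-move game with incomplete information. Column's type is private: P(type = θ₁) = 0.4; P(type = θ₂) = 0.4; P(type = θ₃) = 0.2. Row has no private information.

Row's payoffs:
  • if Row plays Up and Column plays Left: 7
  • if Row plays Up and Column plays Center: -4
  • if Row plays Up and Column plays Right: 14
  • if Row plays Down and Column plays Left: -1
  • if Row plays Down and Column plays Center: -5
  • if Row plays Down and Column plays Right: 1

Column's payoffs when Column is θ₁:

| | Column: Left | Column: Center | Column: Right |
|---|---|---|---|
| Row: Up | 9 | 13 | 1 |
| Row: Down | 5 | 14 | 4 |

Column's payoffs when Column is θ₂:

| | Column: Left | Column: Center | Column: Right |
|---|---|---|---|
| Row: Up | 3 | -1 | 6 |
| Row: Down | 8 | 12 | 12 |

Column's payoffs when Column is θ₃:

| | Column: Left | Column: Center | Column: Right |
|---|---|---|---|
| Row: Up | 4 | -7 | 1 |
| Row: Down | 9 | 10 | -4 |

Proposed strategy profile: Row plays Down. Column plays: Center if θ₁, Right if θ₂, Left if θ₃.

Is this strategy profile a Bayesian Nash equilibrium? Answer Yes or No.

A profile is a BNE iff every type of every player is best-responding given beliefs about the other side.
Row plays Down: E[Down] = 0.4·(-5) + 0.4·(1) + 0.2·(-1) = -1.8; E[Up] = 5.4. Not best-responding. ✗
Column (type θ₁), facing Down: Left gives 5, Center gives 14, Right gives 4. Proposed Center is best. ✓
Column (type θ₂), facing Down: Left gives 8, Center gives 12, Right gives 12. Proposed Right is best. ✓
Column (type θ₃), facing Down: Left gives 9, Center gives 10, Right gives -4. Proposed Left is not best — profitable deviation exists. ✗

No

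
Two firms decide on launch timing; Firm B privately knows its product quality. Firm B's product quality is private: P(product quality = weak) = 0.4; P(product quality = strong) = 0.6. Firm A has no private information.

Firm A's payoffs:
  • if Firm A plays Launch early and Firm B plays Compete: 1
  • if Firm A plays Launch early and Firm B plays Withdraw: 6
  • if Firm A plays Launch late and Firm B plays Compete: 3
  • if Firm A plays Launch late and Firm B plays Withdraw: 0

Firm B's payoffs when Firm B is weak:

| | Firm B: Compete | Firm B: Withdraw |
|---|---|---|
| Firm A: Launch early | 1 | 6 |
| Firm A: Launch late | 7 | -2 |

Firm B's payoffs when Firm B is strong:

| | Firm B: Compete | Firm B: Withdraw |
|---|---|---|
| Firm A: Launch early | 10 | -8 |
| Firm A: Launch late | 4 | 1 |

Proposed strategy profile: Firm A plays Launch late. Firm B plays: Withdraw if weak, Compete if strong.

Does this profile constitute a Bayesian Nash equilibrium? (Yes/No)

A profile is a BNE iff every type of every player is best-responding given beliefs about the other side.
Firm A plays Launch late: E[Launch late] = 0.4·(0) + 0.6·(3) = 1.8; E[Launch early] = 3. Not best-responding. ✗
Firm B (product quality weak), facing Launch late: Compete gives 7, Withdraw gives -2. Proposed Withdraw is not best — profitable deviation exists. ✗
Firm B (product quality strong), facing Launch late: Compete gives 4, Withdraw gives 1. Proposed Compete is best. ✓

No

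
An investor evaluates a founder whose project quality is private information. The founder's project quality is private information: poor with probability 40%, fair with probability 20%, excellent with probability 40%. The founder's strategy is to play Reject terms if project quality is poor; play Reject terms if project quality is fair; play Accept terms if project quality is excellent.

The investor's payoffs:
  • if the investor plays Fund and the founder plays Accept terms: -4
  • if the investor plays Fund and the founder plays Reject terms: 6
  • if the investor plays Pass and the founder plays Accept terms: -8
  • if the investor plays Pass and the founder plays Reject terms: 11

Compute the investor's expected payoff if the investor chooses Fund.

2

E[Fund] = 0.4·6 + 0.2·6 + 0.4·(-4) = 2.4 + 1.2 + (-1.6) = 2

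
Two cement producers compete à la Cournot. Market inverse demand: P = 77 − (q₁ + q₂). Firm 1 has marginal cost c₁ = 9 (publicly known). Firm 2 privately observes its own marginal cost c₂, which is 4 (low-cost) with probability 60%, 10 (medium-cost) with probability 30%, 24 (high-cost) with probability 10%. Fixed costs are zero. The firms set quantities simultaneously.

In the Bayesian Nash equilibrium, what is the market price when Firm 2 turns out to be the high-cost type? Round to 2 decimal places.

Firm 2 with cost c maximizes (77 − (q₁+q₂) − c)·q₂, giving q₂(c) = (77 − c − q₁)/2.
E[c₂] = 0.6·4 + 0.3·10 + 0.1·24 = 7.8
Firm 1's FOC against E[q₂] yields q₁ = (77 − 2·9 + E[c₂])/3 = (77 − 18 + 7.8)/3 = 22.2667.
q₂(high-cost) = 15.3667, so P = 77 − (22.2667 + 15.3667) = 39.3667.

39.37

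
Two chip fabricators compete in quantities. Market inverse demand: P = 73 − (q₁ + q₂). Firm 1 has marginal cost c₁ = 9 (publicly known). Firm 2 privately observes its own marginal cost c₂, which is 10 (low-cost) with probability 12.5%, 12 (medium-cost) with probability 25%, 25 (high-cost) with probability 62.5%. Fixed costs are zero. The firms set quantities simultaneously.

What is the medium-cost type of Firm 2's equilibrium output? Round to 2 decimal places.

Firm 2 with cost c maximizes (73 − (q₁+q₂) − c)·q₂, giving q₂(c) = (73 − c − q₁)/2.
E[c₂] = 0.125·10 + 0.25·12 + 0.625·25 = 19.875
Firm 1's FOC against E[q₂] yields q₁ = (73 − 2·9 + E[c₂])/3 = (73 − 18 + 19.875)/3 = 24.9583.
q₂(medium-cost) = (73 − 12 − 24.9583)/2 = 18.0208.

18.02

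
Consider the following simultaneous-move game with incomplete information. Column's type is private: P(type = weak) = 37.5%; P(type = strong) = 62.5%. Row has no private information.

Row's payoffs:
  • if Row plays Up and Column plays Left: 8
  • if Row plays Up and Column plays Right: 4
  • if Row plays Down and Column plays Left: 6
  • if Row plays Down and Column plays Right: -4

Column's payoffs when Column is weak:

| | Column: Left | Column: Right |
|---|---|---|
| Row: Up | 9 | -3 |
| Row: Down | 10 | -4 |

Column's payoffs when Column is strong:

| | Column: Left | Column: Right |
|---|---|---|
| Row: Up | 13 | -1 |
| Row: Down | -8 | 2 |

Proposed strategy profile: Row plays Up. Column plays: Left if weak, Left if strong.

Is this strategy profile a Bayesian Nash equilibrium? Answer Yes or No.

Row plays Up: E[Up] = 0.375·(8) + 0.625·(8) = 8; E[Down] = 6. Best-responding. ✓
Column (type weak), facing Up: Left gives 9, Right gives -3. Proposed Left is best. ✓
Column (type strong), facing Up: Left gives 13, Right gives -1. Proposed Left is best. ✓

Yes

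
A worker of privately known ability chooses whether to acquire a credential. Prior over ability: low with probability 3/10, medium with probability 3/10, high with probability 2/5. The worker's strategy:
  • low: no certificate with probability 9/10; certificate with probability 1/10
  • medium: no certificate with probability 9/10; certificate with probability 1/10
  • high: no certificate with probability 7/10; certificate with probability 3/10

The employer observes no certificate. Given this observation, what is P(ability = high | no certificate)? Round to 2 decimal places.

P(no certificate) = (3/10)·(9/10) + (3/10)·(9/10) + (2/5)·(7/10) = 41/50
P(high | no certificate) = ((2/5)·(7/10)) / (41/50) = (7/25) / (41/50) = 14/41

0.34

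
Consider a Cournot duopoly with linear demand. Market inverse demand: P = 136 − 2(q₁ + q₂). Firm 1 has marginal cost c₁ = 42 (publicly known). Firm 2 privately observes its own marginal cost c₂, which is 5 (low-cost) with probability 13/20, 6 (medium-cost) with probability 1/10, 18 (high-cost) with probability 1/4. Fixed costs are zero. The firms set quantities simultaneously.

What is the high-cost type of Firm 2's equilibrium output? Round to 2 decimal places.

Type-c best response for Firm 2: q₂(c) = (136 − c)/4 − q₁/2.
Firm 1 maximizes expected profit; its first-order condition is 136 − 4q₁ − 2E[q₂] − 42 = 0.
Substituting E[q₂] and solving: E[c₂] = 8.35, so q₁ = (136 − 2·42 + 8.35)/6 = 10.0583.
q₂(high-cost) = (136 − 18 − 2·10.0583)/4 = 24.4708.

24.47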